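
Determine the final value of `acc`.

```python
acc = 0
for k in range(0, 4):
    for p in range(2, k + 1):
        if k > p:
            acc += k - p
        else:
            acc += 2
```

k=2,p=2: not 2>2, acc = 0+2 = 2
k=3,p=2: 3>2, acc = 2+1 = 3
k=3,p=3: not 3>3, acc = 3+2 = 5

5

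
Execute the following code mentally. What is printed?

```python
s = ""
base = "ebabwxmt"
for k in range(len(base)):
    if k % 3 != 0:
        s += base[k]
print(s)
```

k=0: skip
k=1: add 'b' → 'b'
k=2: add 'a' → 'ba'
k=3: skip
k=4: add 'w' → 'baw'
k=5: add 'x' → 'bawx'
k=6: skip
k=7: add 't' → 'bawxt'

bawxt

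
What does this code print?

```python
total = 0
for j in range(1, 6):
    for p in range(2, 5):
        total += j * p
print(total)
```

j=1,p=2: total = 0+2 = 2
j=1,p=3: total = 2+3 = 5
j=1,p=4: total = 5+4 = 9
j=2,p=2: total = 9+4 = 13
j=2,p=3: total = 13+6 = 19
j=2,p=4: total = 19+8 = 27
j=3,p=2: total = 27+6 = 33
j=3,p=3: total = 33+9 = 42
j=3,p=4: total = 42+12 = 54
j=4,p=2: total = 54+8 = 62
j=4,p=3: total = 62+12 = 74
j=4,p=4: total = 74+16 = 90
j=5,p=2: total = 90+10 = 100
j=5,p=3: total = 100+15 = 115
j=5,p=4: total = 115+20 = 135

135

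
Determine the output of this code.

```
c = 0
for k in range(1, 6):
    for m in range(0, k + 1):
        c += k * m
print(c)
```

140

k=1,m=0: c = 0+0 = 0
k=1,m=1: c = 0+1 = 1
k=2,m=0: c = 1+0 = 1
k=2,m=1: c = 1+2 = 3
k=2,m=2: c = 3+4 = 7
k=3,m=0: c = 7+0 = 7
k=3,m=1: c = 7+3 = 10
k=3,m=2: c = 10+6 = 16
k=3,m=3: c = 16+9 = 25
k=4,m=0: c = 25+0 = 25
k=4,m=1: c = 25+4 = 29
k=4,m=2: c = 29+8 = 37
k=4,m=3: c = 37+12 = 49
k=4,m=4: c = 49+16 = 65
k=5,m=0: c = 65+0 = 65
k=5,m=1: c = 65+5 = 70
k=5,m=2: c = 70+10 = 80
k=5,m=3: c = 80+15 = 95
k=5,m=4: c = 95+20 = 115
k=5,m=5: c = 115+25 = 140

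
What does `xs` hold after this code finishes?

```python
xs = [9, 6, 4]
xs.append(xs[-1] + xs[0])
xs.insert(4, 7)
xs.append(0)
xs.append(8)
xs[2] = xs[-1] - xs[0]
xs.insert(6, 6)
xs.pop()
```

append xs[-1]+xs[0] = 4+9 = 13 → [9, 6, 4, 13]
insert 7 at 4 → [9, 6, 4, 13, 7]
append 0 → [9, 6, 4, 13, 7, 0]
append 8 → [9, 6, 4, 13, 7, 0, 8]
xs[2] = xs[-1]-xs[0] = 8-9 = -1 → [9, 6, -1, 13, 7, 0, 8]
insert 6 at 6 → [9, 6, -1, 13, 7, 0, 6, 8]
pop() removes 8 → [9, 6, -1, 13, 7, 0, 6]

[9, 6, -1, 13, 7, 0, 6]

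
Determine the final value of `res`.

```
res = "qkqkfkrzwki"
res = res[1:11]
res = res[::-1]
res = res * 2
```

slice [1:11] → 'kqkfkrzwki'
reverse → 'ikwzrkfkqk'
repeat ×2 → 'ikwzrkfkqkikwzrkfkqk'

'ikwzrkfkqkikwzrkfkqk'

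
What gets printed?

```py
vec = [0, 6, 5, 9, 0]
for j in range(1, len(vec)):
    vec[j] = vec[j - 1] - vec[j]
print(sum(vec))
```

-57

j=1: vec[1] = 0-6 = -6 → [0, -6, 5, 9, 0]
j=2: vec[2] = (-6)-5 = -11 → [0, -6, -11, 9, 0]
j=3: vec[3] = (-11)-9 = -20 → [0, -6, -11, -20, 0]
j=4: vec[4] = (-20)-0 = -20 → [0, -6, -11, -20, -20]
sum = -57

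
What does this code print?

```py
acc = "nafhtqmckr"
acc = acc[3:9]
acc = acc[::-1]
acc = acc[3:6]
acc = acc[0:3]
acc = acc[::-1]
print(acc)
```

htq

slice [3:9] → 'htqmck'
reverse → 'kcmqth'
slice [3:6] → 'qth'
slice [0:3] → 'qth'
reverse → 'htq'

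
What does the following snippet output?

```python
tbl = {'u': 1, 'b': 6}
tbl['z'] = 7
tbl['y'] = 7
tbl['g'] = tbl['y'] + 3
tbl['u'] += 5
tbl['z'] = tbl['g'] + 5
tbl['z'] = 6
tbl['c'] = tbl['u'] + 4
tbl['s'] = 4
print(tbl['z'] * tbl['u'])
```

tbl['z'] = 7 → {'u': 1, 'b': 6, 'z': 7}
tbl['y'] = 7 → {'u': 1, 'b': 6, 'z': 7, 'y': 7}
tbl['g'] = tbl['y']+3 = 10 → {'u': 1, 'b': 6, 'z': 7, 'y': 7, 'g': 10}
tbl['u'] = 1+5 = 6 → {'u': 6, 'b': 6, 'z': 7, 'y': 7, 'g': 10}
tbl['z'] = tbl['g']+5 = 15 → {'u': 6, 'b': 6, 'z': 15, 'y': 7, 'g': 10}
tbl['z'] = 6 → {'u': 6, 'b': 6, 'z': 6, 'y': 7, 'g': 10}
tbl['c'] = tbl['u']+4 = 10 → {'u': 6, 'b': 6, 'z': 6, 'y': 7, 'g': 10, 'c': 10}
tbl['s'] = 4 → {'u': 6, 'b': 6, 'z': 6, 'y': 7, 'g': 10, 'c': 10, 's': 4}
tbl['z']*tbl['u'] = 6*6 = 36

36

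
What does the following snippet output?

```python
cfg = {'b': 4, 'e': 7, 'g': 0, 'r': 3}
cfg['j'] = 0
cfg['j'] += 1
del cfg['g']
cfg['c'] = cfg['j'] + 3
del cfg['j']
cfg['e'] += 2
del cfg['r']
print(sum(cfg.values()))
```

17

cfg['j'] = 0 → {'b': 4, 'e': 7, 'g': 0, 'r': 3, 'j': 0}
cfg['j'] = 0+1 = 1 → {'b': 4, 'e': 7, 'g': 0, 'r': 3, 'j': 1}
del 'g' → {'b': 4, 'e': 7, 'r': 3, 'j': 1}
cfg['c'] = cfg['j']+3 = 4 → {'b': 4, 'e': 7, 'r': 3, 'j': 1, 'c': 4}
del 'j' → {'b': 4, 'e': 7, 'r': 3, 'c': 4}
cfg['e'] = 7+2 = 9 → {'b': 4, 'e': 9, 'r': 3, 'c': 4}
del 'r' → {'b': 4, 'e': 9, 'c': 4}
sum of values = 17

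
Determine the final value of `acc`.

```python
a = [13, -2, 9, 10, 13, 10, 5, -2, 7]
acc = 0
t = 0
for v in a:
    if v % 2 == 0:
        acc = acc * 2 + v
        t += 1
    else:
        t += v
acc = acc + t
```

93

v=13: not even; t=13
v=-2: even, acc = 0*2+(-2) = -2; t=14
v=9: not even; t=23
v=10: even, acc = (-2)*2+10 = 6; t=24
v=13: not even; t=37
v=10: even, acc = 6*2+10 = 22; t=38
v=5: not even; t=43
v=-2: even, acc = 22*2+(-2) = 42; t=44
v=7: not even; t=51
acc+t = 42+51 = 93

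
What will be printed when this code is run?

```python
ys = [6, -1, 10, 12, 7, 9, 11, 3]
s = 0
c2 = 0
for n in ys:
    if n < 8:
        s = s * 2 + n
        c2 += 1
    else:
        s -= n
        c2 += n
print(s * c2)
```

n=6: <8, s = 0*2+6 = 6; c2=1
n=-1: <8, s = 6*2+(-1) = 11; c2=2
n=10: not <8, s = 11-10 = 1; c2=12
n=12: not <8, s = 1-12 = -11; c2=24
n=7: <8, s = (-11)*2+7 = -15; c2=25
n=9: not <8, s = (-15)-9 = -24; c2=34
n=11: not <8, s = (-24)-11 = -35; c2=45
n=3: <8, s = (-35)*2+3 = -67; c2=46
s*c2 = (-67)*46 = -3082

-3082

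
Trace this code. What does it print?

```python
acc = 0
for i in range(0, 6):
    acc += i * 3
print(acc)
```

45

i=0: acc = 0+0*3 = 0
i=1: acc = 0+1*3 = 3
i=2: acc = 3+2*3 = 9
i=3: acc = 9+3*3 = 18
i=4: acc = 18+4*3 = 30
i=5: acc = 30+5*3 = 45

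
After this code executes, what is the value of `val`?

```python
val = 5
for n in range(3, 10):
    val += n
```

47

n=3: val = 5+3 = 8
n=4: val = 8+4 = 12
n=5: val = 12+5 = 17
n=6: val = 17+6 = 23
n=7: val = 23+7 = 30
n=8: val = 30+8 = 38
n=9: val = 38+9 = 47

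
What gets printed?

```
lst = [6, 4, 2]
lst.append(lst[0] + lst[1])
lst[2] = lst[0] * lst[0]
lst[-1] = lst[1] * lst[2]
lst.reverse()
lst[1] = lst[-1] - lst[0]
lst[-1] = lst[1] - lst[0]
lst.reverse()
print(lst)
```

[-282, 4, -138, 144]

append lst[0]+lst[1] = 6+4 = 10 → [6, 4, 2, 10]
lst[2] = lst[0]*lst[0] = 6*6 = 36 → [6, 4, 36, 10]
lst[-1] = lst[1]*lst[2] = 4*36 = 144 → [6, 4, 36, 144]
reverse → [144, 36, 4, 6]
lst[1] = lst[-1]-lst[0] = 6-144 = -138 → [144, -138, 4, 6]
lst[-1] = lst[1]-lst[0] = (-138)-144 = -282 → [144, -138, 4, -282]
reverse → [-282, 4, -138, 144]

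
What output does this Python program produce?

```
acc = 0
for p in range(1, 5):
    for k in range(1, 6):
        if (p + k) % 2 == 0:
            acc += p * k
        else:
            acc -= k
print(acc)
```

42

p=1,k=1: even sum, acc = 0+1 = 1
p=1,k=2: odd sum, acc = 1-2 = -1
p=1,k=3: even sum, acc = (-1)+3 = 2
p=1,k=4: odd sum, acc = 2-4 = -2
p=1,k=5: even sum, acc = (-2)+5 = 3
p=2,k=1: odd sum, acc = 3-1 = 2
p=2,k=2: even sum, acc = 2+4 = 6
p=2,k=3: odd sum, acc = 6-3 = 3
p=2,k=4: even sum, acc = 3+8 = 11
p=2,k=5: odd sum, acc = 11-5 = 6
p=3,k=1: even sum, acc = 6+3 = 9
p=3,k=2: odd sum, acc = 9-2 = 7
p=3,k=3: even sum, acc = 7+9 = 16
p=3,k=4: odd sum, acc = 16-4 = 12
p=3,k=5: even sum, acc = 12+15 = 27
p=4,k=1: odd sum, acc = 27-1 = 26
p=4,k=2: even sum, acc = 26+8 = 34
p=4,k=3: odd sum, acc = 34-3 = 31
p=4,k=4: even sum, acc = 31+16 = 47
p=4,k=5: odd sum, acc = 47-5 = 42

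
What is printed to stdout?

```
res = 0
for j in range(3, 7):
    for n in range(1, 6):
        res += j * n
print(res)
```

j=3,n=1: res = 0+3 = 3
j=3,n=2: res = 3+6 = 9
j=3,n=3: res = 9+9 = 18
j=3,n=4: res = 18+12 = 30
j=3,n=5: res = 30+15 = 45
j=4,n=1: res = 45+4 = 49
j=4,n=2: res = 49+8 = 57
j=4,n=3: res = 57+12 = 69
j=4,n=4: res = 69+16 = 85
j=4,n=5: res = 85+20 = 105
j=5,n=1: res = 105+5 = 110
j=5,n=2: res = 110+10 = 120
j=5,n=3: res = 120+15 = 135
j=5,n=4: res = 135+20 = 155
j=5,n=5: res = 155+25 = 180
j=6,n=1: res = 180+6 = 186
j=6,n=2: res = 186+12 = 198
j=6,n=3: res = 198+18 = 216
j=6,n=4: res = 216+24 = 240
j=6,n=5: res = 240+30 = 270

270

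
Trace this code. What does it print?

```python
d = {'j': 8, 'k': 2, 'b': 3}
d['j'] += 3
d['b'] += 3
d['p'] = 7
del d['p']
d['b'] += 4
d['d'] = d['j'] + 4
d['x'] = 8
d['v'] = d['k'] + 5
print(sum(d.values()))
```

d['j'] = 8+3 = 11 → {'j': 11, 'k': 2, 'b': 3}
d['b'] = 3+3 = 6 → {'j': 11, 'k': 2, 'b': 6}
d['p'] = 7 → {'j': 11, 'k': 2, 'b': 6, 'p': 7}
del 'p' → {'j': 11, 'k': 2, 'b': 6}
d['b'] = 6+4 = 10 → {'j': 11, 'k': 2, 'b': 10}
d['d'] = d['j']+4 = 15 → {'j': 11, 'k': 2, 'b': 10, 'd': 15}
d['x'] = 8 → {'j': 11, 'k': 2, 'b': 10, 'd': 15, 'x': 8}
d['v'] = d['k']+5 = 7 → {'j': 11, 'k': 2, 'b': 10, 'd': 15, 'x': 8, 'v': 7}
sum of values = 53

53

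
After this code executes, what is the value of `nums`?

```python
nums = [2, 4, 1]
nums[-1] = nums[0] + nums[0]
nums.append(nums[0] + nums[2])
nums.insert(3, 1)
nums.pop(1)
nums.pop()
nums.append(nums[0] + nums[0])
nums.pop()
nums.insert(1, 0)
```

[2, 0, 4, 1]

nums[-1] = nums[0]+nums[0] = 2+2 = 4 → [2, 4, 4]
append nums[0]+nums[2] = 2+4 = 6 → [2, 4, 4, 6]
insert 1 at 3 → [2, 4, 4, 1, 6]
pop(1) removes 4 → [2, 4, 1, 6]
pop() removes 6 → [2, 4, 1]
append nums[0]+nums[0] = 2+2 = 4 → [2, 4, 1, 4]
pop() removes 4 → [2, 4, 1]
insert 0 at 1 → [2, 0, 4, 1]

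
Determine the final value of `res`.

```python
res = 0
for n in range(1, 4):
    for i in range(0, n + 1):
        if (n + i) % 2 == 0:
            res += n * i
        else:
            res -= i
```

14

n=1,i=0: odd sum, res = 0-0 = 0
n=1,i=1: even sum, res = 0+1 = 1
n=2,i=0: even sum, res = 1+0 = 1
n=2,i=1: odd sum, res = 1-1 = 0
n=2,i=2: even sum, res = 0+4 = 4
n=3,i=0: odd sum, res = 4-0 = 4
n=3,i=1: even sum, res = 4+3 = 7
n=3,i=2: odd sum, res = 7-2 = 5
n=3,i=3: even sum, res = 5+9 = 14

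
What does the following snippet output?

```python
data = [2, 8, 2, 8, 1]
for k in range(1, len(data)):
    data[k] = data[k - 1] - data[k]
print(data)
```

k=1: data[1] = 2-8 = -6 → [2, -6, 2, 8, 1]
k=2: data[2] = (-6)-2 = -8 → [2, -6, -8, 8, 1]
k=3: data[3] = (-8)-8 = -16 → [2, -6, -8, -16, 1]
k=4: data[4] = (-16)-1 = -17 → [2, -6, -8, -16, -17]

[2, -6, -8, -16, -17]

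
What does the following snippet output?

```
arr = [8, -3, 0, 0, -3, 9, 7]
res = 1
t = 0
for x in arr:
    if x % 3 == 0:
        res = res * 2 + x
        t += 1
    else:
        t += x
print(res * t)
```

x=8: not %3==0; t=8
x=-3: %3==0, res = 1*2+(-3) = -1; t=9
x=0: %3==0, res = (-1)*2+0 = -2; t=10
x=0: %3==0, res = (-2)*2+0 = -4; t=11
x=-3: %3==0, res = (-4)*2+(-3) = -11; t=12
x=9: %3==0, res = (-11)*2+9 = -13; t=13
x=7: not %3==0; t=20
res*t = (-13)*20 = -260

-260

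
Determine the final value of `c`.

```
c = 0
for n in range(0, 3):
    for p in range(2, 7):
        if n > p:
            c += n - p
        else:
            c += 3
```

45

n=0,p=2: not 0>2, c = 0+3 = 3
n=0,p=3: not 0>3, c = 3+3 = 6
n=0,p=4: not 0>4, c = 6+3 = 9
n=0,p=5: not 0>5, c = 9+3 = 12
n=0,p=6: not 0>6, c = 12+3 = 15
n=1,p=2: not 1>2, c = 15+3 = 18
n=1,p=3: not 1>3, c = 18+3 = 21
n=1,p=4: not 1>4, c = 21+3 = 24
n=1,p=5: not 1>5, c = 24+3 = 27
n=1,p=6: not 1>6, c = 27+3 = 30
n=2,p=2: not 2>2, c = 30+3 = 33
n=2,p=3: not 2>3, c = 33+3 = 36
n=2,p=4: not 2>4, c = 36+3 = 39
n=2,p=5: not 2>5, c = 39+3 = 42
n=2,p=6: not 2>6, c = 42+3 = 45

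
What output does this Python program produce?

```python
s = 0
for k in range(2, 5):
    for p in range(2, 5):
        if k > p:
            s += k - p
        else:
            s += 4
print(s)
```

28

k=2,p=2: not 2>2, s = 0+4 = 4
k=2,p=3: not 2>3, s = 4+4 = 8
k=2,p=4: not 2>4, s = 8+4 = 12
k=3,p=2: 3>2, s = 12+1 = 13
k=3,p=3: not 3>3, s = 13+4 = 17
k=3,p=4: not 3>4, s = 17+4 = 21
k=4,p=2: 4>2, s = 21+2 = 23
k=4,p=3: 4>3, s = 23+1 = 24
k=4,p=4: not 4>4, s = 24+4 = 28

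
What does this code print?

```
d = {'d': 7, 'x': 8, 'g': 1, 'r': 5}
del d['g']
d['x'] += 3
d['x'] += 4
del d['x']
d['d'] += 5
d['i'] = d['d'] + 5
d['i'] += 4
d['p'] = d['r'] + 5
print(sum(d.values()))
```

del 'g' → {'d': 7, 'x': 8, 'r': 5}
d['x'] = 8+3 = 11 → {'d': 7, 'x': 11, 'r': 5}
d['x'] = 11+4 = 15 → {'d': 7, 'x': 15, 'r': 5}
del 'x' → {'d': 7, 'r': 5}
d['d'] = 7+5 = 12 → {'d': 12, 'r': 5}
d['i'] = d['d']+5 = 17 → {'d': 12, 'r': 5, 'i': 17}
d['i'] = 17+4 = 21 → {'d': 12, 'r': 5, 'i': 21}
d['p'] = d['r']+5 = 10 → {'d': 12, 'r': 5, 'i': 21, 'p': 10}
sum of values = 48

48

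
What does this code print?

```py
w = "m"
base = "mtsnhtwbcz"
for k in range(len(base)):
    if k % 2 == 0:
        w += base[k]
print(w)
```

mmshwc

k=0: add 'm' → 'mm'
k=1: skip
k=2: add 's' → 'mms'
k=3: skip
k=4: add 'h' → 'mmsh'
k=5: skip
k=6: add 'w' → 'mmshw'
k=7: skip
k=8: add 'c' → 'mmshwc'
k=9: skip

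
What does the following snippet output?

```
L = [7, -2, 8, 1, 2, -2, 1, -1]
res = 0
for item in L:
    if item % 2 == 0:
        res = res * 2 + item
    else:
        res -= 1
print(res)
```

item=7: not even, res = 0-1 = -1
item=-2: even, res = (-1)*2+(-2) = -4
item=8: even, res = (-4)*2+8 = 0
item=1: not even, res = 0-1 = -1
item=2: even, res = (-1)*2+2 = 0
item=-2: even, res = 0*2+(-2) = -2
item=1: not even, res = (-2)-1 = -3
item=-1: not even, res = (-3)-1 = -4

-4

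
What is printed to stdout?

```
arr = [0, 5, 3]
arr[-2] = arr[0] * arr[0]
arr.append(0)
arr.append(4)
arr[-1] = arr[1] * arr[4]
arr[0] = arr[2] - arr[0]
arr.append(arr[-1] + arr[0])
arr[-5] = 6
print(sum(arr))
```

arr[-2] = arr[0]*arr[0] = 0*0 = 0 → [0, 0, 3]
append 0 → [0, 0, 3, 0]
append 4 → [0, 0, 3, 0, 4]
arr[-1] = arr[1]*arr[4] = 0*4 = 0 → [0, 0, 3, 0, 0]
arr[0] = arr[2]-arr[0] = 3-0 = 3 → [3, 0, 3, 0, 0]
append arr[-1]+arr[0] = 0+3 = 3 → [3, 0, 3, 0, 0, 3]
arr[-5] = 6 → [3, 6, 3, 0, 0, 3]
sum = 15

15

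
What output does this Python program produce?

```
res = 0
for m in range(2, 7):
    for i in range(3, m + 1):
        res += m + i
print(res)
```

90

m=3,i=3: res = 0+6 = 6
m=4,i=3: res = 6+7 = 13
m=4,i=4: res = 13+8 = 21
m=5,i=3: res = 21+8 = 29
m=5,i=4: res = 29+9 = 38
m=5,i=5: res = 38+10 = 48
m=6,i=3: res = 48+9 = 57
m=6,i=4: res = 57+10 = 67
m=6,i=5: res = 67+11 = 78
m=6,i=6: res = 78+12 = 90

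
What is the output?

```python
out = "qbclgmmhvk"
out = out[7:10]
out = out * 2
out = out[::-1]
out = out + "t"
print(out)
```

slice [7:10] → 'hvk'
repeat ×2 → 'hvkhvk'
reverse → 'kvhkvh'
+ 't' → 'kvhkvht'

kvhkvht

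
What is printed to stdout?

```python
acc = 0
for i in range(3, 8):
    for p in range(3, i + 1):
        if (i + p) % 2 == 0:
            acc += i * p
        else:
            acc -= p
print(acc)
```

205

i=3,p=3: even sum, acc = 0+9 = 9
i=4,p=3: odd sum, acc = 9-3 = 6
i=4,p=4: even sum, acc = 6+16 = 22
i=5,p=3: even sum, acc = 22+15 = 37
i=5,p=4: odd sum, acc = 37-4 = 33
i=5,p=5: even sum, acc = 33+25 = 58
i=6,p=3: odd sum, acc = 58-3 = 55
i=6,p=4: even sum, acc = 55+24 = 79
i=6,p=5: odd sum, acc = 79-5 = 74
i=6,p=6: even sum, acc = 74+36 = 110
i=7,p=3: even sum, acc = 110+21 = 131
i=7,p=4: odd sum, acc = 131-4 = 127
i=7,p=5: even sum, acc = 127+35 = 162
i=7,p=6: odd sum, acc = 162-6 = 156
i=7,p=7: even sum, acc = 156+49 = 205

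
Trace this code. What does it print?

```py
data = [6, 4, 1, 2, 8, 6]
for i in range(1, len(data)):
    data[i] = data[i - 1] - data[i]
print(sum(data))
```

-16

i=1: data[1] = 6-4 = 2 → [6, 2, 1, 2, 8, 6]
i=2: data[2] = 2-1 = 1 → [6, 2, 1, 2, 8, 6]
i=3: data[3] = 1-2 = -1 → [6, 2, 1, -1, 8, 6]
i=4: data[4] = (-1)-8 = -9 → [6, 2, 1, -1, -9, 6]
i=5: data[5] = (-9)-6 = -15 → [6, 2, 1, -1, -9, -15]
sum = -16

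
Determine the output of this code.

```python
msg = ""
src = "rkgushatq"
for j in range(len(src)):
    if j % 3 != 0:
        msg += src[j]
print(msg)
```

j=0: skip
j=1: add 'k' → 'k'
j=2: add 'g' → 'kg'
j=3: skip
j=4: add 's' → 'kgs'
j=5: add 'h' → 'kgsh'
j=6: skip
j=7: add 't' → 'kgsht'
j=8: add 'q' → 'kgshtq'

kgshtq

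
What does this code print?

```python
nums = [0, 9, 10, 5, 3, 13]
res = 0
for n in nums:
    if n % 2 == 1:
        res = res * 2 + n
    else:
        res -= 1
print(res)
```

n=0: not odd, res = 0-1 = -1
n=9: odd, res = (-1)*2+9 = 7
n=10: not odd, res = 7-1 = 6
n=5: odd, res = 6*2+5 = 17
n=3: odd, res = 17*2+3 = 37
n=13: odd, res = 37*2+13 = 87

87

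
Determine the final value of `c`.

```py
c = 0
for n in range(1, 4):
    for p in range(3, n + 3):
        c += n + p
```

n=1,p=3: c = 0+4 = 4
n=2,p=3: c = 4+5 = 9
n=2,p=4: c = 9+6 = 15
n=3,p=3: c = 15+6 = 21
n=3,p=4: c = 21+7 = 28
n=3,p=5: c = 28+8 = 36

36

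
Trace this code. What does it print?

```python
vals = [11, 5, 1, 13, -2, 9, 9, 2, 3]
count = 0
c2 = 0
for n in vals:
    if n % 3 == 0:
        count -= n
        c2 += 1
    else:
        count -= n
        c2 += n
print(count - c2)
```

n=11: not %3==0, count = 0-11 = -11; c2=11
n=5: not %3==0, count = (-11)-5 = -16; c2=16
n=1: not %3==0, count = (-16)-1 = -17; c2=17
n=13: not %3==0, count = (-17)-13 = -30; c2=30
n=-2: not %3==0, count = (-30)-(-2) = -28; c2=28
n=9: %3==0, count = (-28)-9 = -37; c2=29
n=9: %3==0, count = (-37)-9 = -46; c2=30
n=2: not %3==0, count = (-46)-2 = -48; c2=32
n=3: %3==0, count = (-48)-3 = -51; c2=33
count-c2 = (-51)-33 = -84

-84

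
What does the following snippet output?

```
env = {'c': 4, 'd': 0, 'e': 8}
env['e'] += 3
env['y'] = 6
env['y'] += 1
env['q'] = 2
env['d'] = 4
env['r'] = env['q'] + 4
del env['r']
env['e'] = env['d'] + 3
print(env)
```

env['e'] = 8+3 = 11 → {'c': 4, 'd': 0, 'e': 11}
env['y'] = 6 → {'c': 4, 'd': 0, 'e': 11, 'y': 6}
env['y'] = 6+1 = 7 → {'c': 4, 'd': 0, 'e': 11, 'y': 7}
env['q'] = 2 → {'c': 4, 'd': 0, 'e': 11, 'y': 7, 'q': 2}
env['d'] = 4 → {'c': 4, 'd': 4, 'e': 11, 'y': 7, 'q': 2}
env['r'] = env['q']+4 = 6 → {'c': 4, 'd': 4, 'e': 11, 'y': 7, 'q': 2, 'r': 6}
del 'r' → {'c': 4, 'd': 4, 'e': 11, 'y': 7, 'q': 2}
env['e'] = env['d']+3 = 7 → {'c': 4, 'd': 4, 'e': 7, 'y': 7, 'q': 2}

{'c': 4, 'd': 4, 'e': 7, 'y': 7, 'q': 2}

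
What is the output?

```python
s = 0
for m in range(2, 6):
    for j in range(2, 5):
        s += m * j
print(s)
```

m=2,j=2: s = 0+4 = 4
m=2,j=3: s = 4+6 = 10
m=2,j=4: s = 10+8 = 18
m=3,j=2: s = 18+6 = 24
m=3,j=3: s = 24+9 = 33
m=3,j=4: s = 33+12 = 45
m=4,j=2: s = 45+8 = 53
m=4,j=3: s = 53+12 = 65
m=4,j=4: s = 65+16 = 81
m=5,j=2: s = 81+10 = 91
m=5,j=3: s = 91+15 = 106
m=5,j=4: s = 106+20 = 126

126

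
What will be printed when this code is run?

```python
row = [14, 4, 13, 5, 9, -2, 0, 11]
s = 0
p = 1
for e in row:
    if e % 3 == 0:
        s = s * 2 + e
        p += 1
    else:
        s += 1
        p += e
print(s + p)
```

e=14: not %3==0, s = 0+1 = 1; p=15
e=4: not %3==0, s = 1+1 = 2; p=19
e=13: not %3==0, s = 2+1 = 3; p=32
e=5: not %3==0, s = 3+1 = 4; p=37
e=9: %3==0, s = 4*2+9 = 17; p=38
e=-2: not %3==0, s = 17+1 = 18; p=36
e=0: %3==0, s = 18*2+0 = 36; p=37
e=11: not %3==0, s = 36+1 = 37; p=48
s+p = 37+48 = 85

85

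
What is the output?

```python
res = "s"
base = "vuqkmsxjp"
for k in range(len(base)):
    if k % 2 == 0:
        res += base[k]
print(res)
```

svqmxp

k=0: add 'v' → 'sv'
k=1: skip
k=2: add 'q' → 'svq'
k=3: skip
k=4: add 'm' → 'svqm'
k=5: skip
k=6: add 'x' → 'svqmx'
k=7: skip
k=8: add 'p' → 'svqmxp'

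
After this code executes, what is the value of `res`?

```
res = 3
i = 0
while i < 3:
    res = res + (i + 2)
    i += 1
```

i=0: res = 3+2 = 5
i=1: res = 5+3 = 8
i=2: res = 8+4 = 12

12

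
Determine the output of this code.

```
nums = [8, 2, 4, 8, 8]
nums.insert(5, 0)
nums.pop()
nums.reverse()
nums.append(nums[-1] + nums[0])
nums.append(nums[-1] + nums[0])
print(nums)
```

[8, 8, 4, 2, 8, 16, 24]

insert 0 at 5 → [8, 2, 4, 8, 8, 0]
pop() removes 0 → [8, 2, 4, 8, 8]
reverse → [8, 8, 4, 2, 8]
append nums[-1]+nums[0] = 8+8 = 16 → [8, 8, 4, 2, 8, 16]
append nums[-1]+nums[0] = 16+8 = 24 → [8, 8, 4, 2, 8, 16, 24]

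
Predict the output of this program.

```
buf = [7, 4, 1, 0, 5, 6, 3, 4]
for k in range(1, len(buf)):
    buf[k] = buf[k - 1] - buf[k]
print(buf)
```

[7, 3, 2, 2, -3, -9, -12, -16]

k=1: buf[1] = 7-4 = 3 → [7, 3, 1, 0, 5, 6, 3, 4]
k=2: buf[2] = 3-1 = 2 → [7, 3, 2, 0, 5, 6, 3, 4]
k=3: buf[3] = 2-0 = 2 → [7, 3, 2, 2, 5, 6, 3, 4]
k=4: buf[4] = 2-5 = -3 → [7, 3, 2, 2, -3, 6, 3, 4]
k=5: buf[5] = (-3)-6 = -9 → [7, 3, 2, 2, -3, -9, 3, 4]
k=6: buf[6] = (-9)-3 = -12 → [7, 3, 2, 2, -3, -9, -12, 4]
k=7: buf[7] = (-12)-4 = -16 → [7, 3, 2, 2, -3, -9, -12, -16]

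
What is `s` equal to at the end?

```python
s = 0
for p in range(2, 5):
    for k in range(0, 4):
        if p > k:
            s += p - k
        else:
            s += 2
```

p=2,k=0: 2>0, s = 0+2 = 2
p=2,k=1: 2>1, s = 2+1 = 3
p=2,k=2: not 2>2, s = 3+2 = 5
p=2,k=3: not 2>3, s = 5+2 = 7
p=3,k=0: 3>0, s = 7+3 = 10
p=3,k=1: 3>1, s = 10+2 = 12
p=3,k=2: 3>2, s = 12+1 = 13
p=3,k=3: not 3>3, s = 13+2 = 15
p=4,k=0: 4>0, s = 15+4 = 19
p=4,k=1: 4>1, s = 19+3 = 22
p=4,k=2: 4>2, s = 22+2 = 24
p=4,k=3: 4>3, s = 24+1 = 25

25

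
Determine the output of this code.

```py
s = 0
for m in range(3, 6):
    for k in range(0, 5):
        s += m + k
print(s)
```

m=3,k=0: s = 0+3 = 3
m=3,k=1: s = 3+4 = 7
m=3,k=2: s = 7+5 = 12
m=3,k=3: s = 12+6 = 18
m=3,k=4: s = 18+7 = 25
m=4,k=0: s = 25+4 = 29
m=4,k=1: s = 29+5 = 34
m=4,k=2: s = 34+6 = 40
m=4,k=3: s = 40+7 = 47
m=4,k=4: s = 47+8 = 55
m=5,k=0: s = 55+5 = 60
m=5,k=1: s = 60+6 = 66
m=5,k=2: s = 66+7 = 73
m=5,k=3: s = 73+8 = 81
m=5,k=4: s = 81+9 = 90

90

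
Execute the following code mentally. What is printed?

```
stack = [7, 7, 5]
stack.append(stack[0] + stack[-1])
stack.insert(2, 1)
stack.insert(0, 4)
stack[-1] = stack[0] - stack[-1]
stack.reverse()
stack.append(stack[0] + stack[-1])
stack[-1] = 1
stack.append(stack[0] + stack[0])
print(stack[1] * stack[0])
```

append stack[0]+stack[-1] = 7+5 = 12 → [7, 7, 5, 12]
insert 1 at 2 → [7, 7, 1, 5, 12]
insert 4 at 0 → [4, 7, 7, 1, 5, 12]
stack[-1] = stack[0]-stack[-1] = 4-12 = -8 → [4, 7, 7, 1, 5, -8]
reverse → [-8, 5, 1, 7, 7, 4]
append stack[0]+stack[-1] = (-8)+4 = -4 → [-8, 5, 1, 7, 7, 4, -4]
stack[-1] = 1 → [-8, 5, 1, 7, 7, 4, 1]
append stack[0]+stack[0] = (-8)+(-8) = -16 → [-8, 5, 1, 7, 7, 4, 1, -16]
stack[1]*stack[0] = 5*(-8) = -40

-40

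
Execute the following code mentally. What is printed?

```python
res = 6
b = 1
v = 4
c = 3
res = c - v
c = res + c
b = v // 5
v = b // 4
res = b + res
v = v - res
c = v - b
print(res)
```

res = 3-4 = -1
c = (-1)+3 = 2
b = 4//5 = 0
v = 0//4 = 0
res = 0+(-1) = -1
v = 0-(-1) = 1
c = 1-0 = 1

-1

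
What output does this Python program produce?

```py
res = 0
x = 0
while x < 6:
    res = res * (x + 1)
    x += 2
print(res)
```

0

x=0: res = 0*1 = 0
x=2: res = 0*3 = 0
x=4: res = 0*5 = 0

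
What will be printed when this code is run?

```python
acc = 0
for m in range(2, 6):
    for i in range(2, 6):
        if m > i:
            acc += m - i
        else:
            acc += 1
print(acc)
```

20

m=2,i=2: not 2>2, acc = 0+1 = 1
m=2,i=3: not 2>3, acc = 1+1 = 2
m=2,i=4: not 2>4, acc = 2+1 = 3
m=2,i=5: not 2>5, acc = 3+1 = 4
m=3,i=2: 3>2, acc = 4+1 = 5
m=3,i=3: not 3>3, acc = 5+1 = 6
m=3,i=4: not 3>4, acc = 6+1 = 7
m=3,i=5: not 3>5, acc = 7+1 = 8
m=4,i=2: 4>2, acc = 8+2 = 10
m=4,i=3: 4>3, acc = 10+1 = 11
m=4,i=4: not 4>4, acc = 11+1 = 12
m=4,i=5: not 4>5, acc = 12+1 = 13
m=5,i=2: 5>2, acc = 13+3 = 16
m=5,i=3: 5>3, acc = 16+2 = 18
m=5,i=4: 5>4, acc = 18+1 = 19
m=5,i=5: not 5>5, acc = 19+1 = 20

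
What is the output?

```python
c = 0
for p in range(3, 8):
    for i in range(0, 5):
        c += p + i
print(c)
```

p=3,i=0: c = 0+3 = 3
p=3,i=1: c = 3+4 = 7
p=3,i=2: c = 7+5 = 12
p=3,i=3: c = 12+6 = 18
p=3,i=4: c = 18+7 = 25
p=4,i=0: c = 25+4 = 29
p=4,i=1: c = 29+5 = 34
p=4,i=2: c = 34+6 = 40
p=4,i=3: c = 40+7 = 47
p=4,i=4: c = 47+8 = 55
p=5,i=0: c = 55+5 = 60
p=5,i=1: c = 60+6 = 66
p=5,i=2: c = 66+7 = 73
p=5,i=3: c = 73+8 = 81
p=5,i=4: c = 81+9 = 90
p=6,i=0: c = 90+6 = 96
p=6,i=1: c = 96+7 = 103
p=6,i=2: c = 103+8 = 111
p=6,i=3: c = 111+9 = 120
p=6,i=4: c = 120+10 = 130
p=7,i=0: c = 130+7 = 137
p=7,i=1: c = 137+8 = 145
p=7,i=2: c = 145+9 = 154
p=7,i=3: c = 154+10 = 164
p=7,i=4: c = 164+11 = 175

175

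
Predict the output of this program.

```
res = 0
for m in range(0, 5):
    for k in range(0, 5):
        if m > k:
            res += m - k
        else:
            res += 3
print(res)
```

m=0,k=0: not 0>0, res = 0+3 = 3
m=0,k=1: not 0>1, res = 3+3 = 6
m=0,k=2: not 0>2, res = 6+3 = 9
m=0,k=3: not 0>3, res = 9+3 = 12
m=0,k=4: not 0>4, res = 12+3 = 15
m=1,k=0: 1>0, res = 15+1 = 16
m=1,k=1: not 1>1, res = 16+3 = 19
m=1,k=2: not 1>2, res = 19+3 = 22
m=1,k=3: not 1>3, res = 22+3 = 25
m=1,k=4: not 1>4, res = 25+3 = 28
m=2,k=0: 2>0, res = 28+2 = 30
m=2,k=1: 2>1, res = 30+1 = 31
m=2,k=2: not 2>2, res = 31+3 = 34
m=2,k=3: not 2>3, res = 34+3 = 37
m=2,k=4: not 2>4, res = 37+3 = 40
m=3,k=0: 3>0, res = 40+3 = 43
m=3,k=1: 3>1, res = 43+2 = 45
m=3,k=2: 3>2, res = 45+1 = 46
m=3,k=3: not 3>3, res = 46+3 = 49
m=3,k=4: not 3>4, res = 49+3 = 52
m=4,k=0: 4>0, res = 52+4 = 56
m=4,k=1: 4>1, res = 56+3 = 59
m=4,k=2: 4>2, res = 59+2 = 61
m=4,k=3: 4>3, res = 61+1 = 62
m=4,k=4: not 4>4, res = 62+3 = 65

65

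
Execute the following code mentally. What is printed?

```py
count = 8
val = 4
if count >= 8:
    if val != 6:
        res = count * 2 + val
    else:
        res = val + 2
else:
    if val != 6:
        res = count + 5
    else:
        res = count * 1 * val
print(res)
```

20

count=8, val=4
count >= 8 is True; val != 6 is True
→ res = count * 2 + val = 20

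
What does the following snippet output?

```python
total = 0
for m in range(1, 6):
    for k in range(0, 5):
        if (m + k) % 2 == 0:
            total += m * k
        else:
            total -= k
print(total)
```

m=1,k=0: odd sum, total = 0-0 = 0
m=1,k=1: even sum, total = 0+1 = 1
m=1,k=2: odd sum, total = 1-2 = -1
m=1,k=3: even sum, total = (-1)+3 = 2
m=1,k=4: odd sum, total = 2-4 = -2
m=2,k=0: even sum, total = (-2)+0 = -2
m=2,k=1: odd sum, total = (-2)-1 = -3
m=2,k=2: even sum, total = (-3)+4 = 1
m=2,k=3: odd sum, total = 1-3 = -2
m=2,k=4: even sum, total = (-2)+8 = 6
m=3,k=0: odd sum, total = 6-0 = 6
m=3,k=1: even sum, total = 6+3 = 9
m=3,k=2: odd sum, total = 9-2 = 7
m=3,k=3: even sum, total = 7+9 = 16
m=3,k=4: odd sum, total = 16-4 = 12
m=4,k=0: even sum, total = 12+0 = 12
m=4,k=1: odd sum, total = 12-1 = 11
m=4,k=2: even sum, total = 11+8 = 19
m=4,k=3: odd sum, total = 19-3 = 16
m=4,k=4: even sum, total = 16+16 = 32
m=5,k=0: odd sum, total = 32-0 = 32
m=5,k=1: even sum, total = 32+5 = 37
m=5,k=2: odd sum, total = 37-2 = 35
m=5,k=3: even sum, total = 35+15 = 50
m=5,k=4: odd sum, total = 50-4 = 46

46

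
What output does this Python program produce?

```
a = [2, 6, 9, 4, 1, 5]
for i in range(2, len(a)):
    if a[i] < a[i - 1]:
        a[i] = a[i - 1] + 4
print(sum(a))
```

i=2: 9>=6, unchanged → [2, 6, 9, 4, 1, 5]
i=3: 4<9, a[3] = 9+4 = 13 → [2, 6, 9, 13, 1, 5]
i=4: 1<13, a[4] = 13+4 = 17 → [2, 6, 9, 13, 17, 5]
i=5: 5<17, a[5] = 17+4 = 21 → [2, 6, 9, 13, 17, 21]
sum = 68

68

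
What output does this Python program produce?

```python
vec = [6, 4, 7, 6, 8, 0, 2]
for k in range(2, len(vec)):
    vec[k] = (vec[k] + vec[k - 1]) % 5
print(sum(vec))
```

15

k=2: vec[2] = (7+4)%5 = 1 → [6, 4, 1, 6, 8, 0, 2]
k=3: vec[3] = (6+1)%5 = 2 → [6, 4, 1, 2, 8, 0, 2]
k=4: vec[4] = (8+2)%5 = 0 → [6, 4, 1, 2, 0, 0, 2]
k=5: vec[5] = (0+0)%5 = 0 → [6, 4, 1, 2, 0, 0, 2]
k=6: vec[6] = (2+0)%5 = 2 → [6, 4, 1, 2, 0, 0, 2]
sum = 15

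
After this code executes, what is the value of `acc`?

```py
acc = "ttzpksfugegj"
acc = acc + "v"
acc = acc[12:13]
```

'v'

+ 'v' → 'ttzpksfugegjv'
slice [12:13] → 'v'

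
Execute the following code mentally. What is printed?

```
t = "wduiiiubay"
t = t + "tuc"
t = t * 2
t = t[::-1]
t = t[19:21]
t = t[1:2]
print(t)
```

i

+ 'tuc' → 'wduiiiubaytuc'
repeat ×2 → 'wduiiiubaytucwduiiiubaytuc'
reverse → 'cutyabuiiiudwcutyabuiiiudw'
slice [19:21] → 'ui'
slice [1:2] → 'i'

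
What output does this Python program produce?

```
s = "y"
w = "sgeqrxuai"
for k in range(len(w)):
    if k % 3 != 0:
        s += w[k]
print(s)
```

k=0: skip
k=1: add 'g' → 'yg'
k=2: add 'e' → 'yge'
k=3: skip
k=4: add 'r' → 'yger'
k=5: add 'x' → 'ygerx'
k=6: skip
k=7: add 'a' → 'ygerxa'
k=8: add 'i' → 'ygerxai'

ygerxai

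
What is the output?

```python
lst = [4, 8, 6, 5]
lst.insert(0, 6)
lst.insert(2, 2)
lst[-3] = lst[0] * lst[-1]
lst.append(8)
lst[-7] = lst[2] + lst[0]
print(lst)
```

insert 6 at 0 → [6, 4, 8, 6, 5]
insert 2 at 2 → [6, 4, 2, 8, 6, 5]
lst[-3] = lst[0]*lst[-1] = 6*5 = 30 → [6, 4, 2, 30, 6, 5]
append 8 → [6, 4, 2, 30, 6, 5, 8]
lst[-7] = lst[2]+lst[0] = 2+6 = 8 → [8, 4, 2, 30, 6, 5, 8]

[8, 4, 2, 30, 6, 5, 8]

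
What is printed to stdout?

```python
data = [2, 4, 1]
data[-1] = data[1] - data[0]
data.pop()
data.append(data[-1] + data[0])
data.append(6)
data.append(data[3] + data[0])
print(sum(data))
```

data[-1] = data[1]-data[0] = 4-2 = 2 → [2, 4, 2]
pop() removes 2 → [2, 4]
append data[-1]+data[0] = 4+2 = 6 → [2, 4, 6]
append 6 → [2, 4, 6, 6]
append data[3]+data[0] = 6+2 = 8 → [2, 4, 6, 6, 8]
sum = 26

26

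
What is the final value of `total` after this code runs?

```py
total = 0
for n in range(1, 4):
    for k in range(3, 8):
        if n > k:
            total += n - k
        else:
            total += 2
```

n=1,k=3: not 1>3, total = 0+2 = 2
n=1,k=4: not 1>4, total = 2+2 = 4
n=1,k=5: not 1>5, total = 4+2 = 6
n=1,k=6: not 1>6, total = 6+2 = 8
n=1,k=7: not 1>7, total = 8+2 = 10
n=2,k=3: not 2>3, total = 10+2 = 12
n=2,k=4: not 2>4, total = 12+2 = 14
n=2,k=5: not 2>5, total = 14+2 = 16
n=2,k=6: not 2>6, total = 16+2 = 18
n=2,k=7: not 2>7, total = 18+2 = 20
n=3,k=3: not 3>3, total = 20+2 = 22
n=3,k=4: not 3>4, total = 22+2 = 24
n=3,k=5: not 3>5, total = 24+2 = 26
n=3,k=6: not 3>6, total = 26+2 = 28
n=3,k=7: not 3>7, total = 28+2 = 30

30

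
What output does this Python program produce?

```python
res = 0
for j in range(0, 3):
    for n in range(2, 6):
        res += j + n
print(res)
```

j=0,n=2: res = 0+2 = 2
j=0,n=3: res = 2+3 = 5
j=0,n=4: res = 5+4 = 9
j=0,n=5: res = 9+5 = 14
j=1,n=2: res = 14+3 = 17
j=1,n=3: res = 17+4 = 21
j=1,n=4: res = 21+5 = 26
j=1,n=5: res = 26+6 = 32
j=2,n=2: res = 32+4 = 36
j=2,n=3: res = 36+5 = 41
j=2,n=4: res = 41+6 = 47
j=2,n=5: res = 47+7 = 54

54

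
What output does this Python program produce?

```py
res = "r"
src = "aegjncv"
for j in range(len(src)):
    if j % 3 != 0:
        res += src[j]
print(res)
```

j=0: skip
j=1: add 'e' → 're'
j=2: add 'g' → 'reg'
j=3: skip
j=4: add 'n' → 'regn'
j=5: add 'c' → 'regnc'
j=6: skip

regnc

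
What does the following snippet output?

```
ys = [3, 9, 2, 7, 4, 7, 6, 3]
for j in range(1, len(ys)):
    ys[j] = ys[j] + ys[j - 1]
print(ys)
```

j=1: ys[1] = 9+3 = 12 → [3, 12, 2, 7, 4, 7, 6, 3]
j=2: ys[2] = 2+12 = 14 → [3, 12, 14, 7, 4, 7, 6, 3]
j=3: ys[3] = 7+14 = 21 → [3, 12, 14, 21, 4, 7, 6, 3]
j=4: ys[4] = 4+21 = 25 → [3, 12, 14, 21, 25, 7, 6, 3]
j=5: ys[5] = 7+25 = 32 → [3, 12, 14, 21, 25, 32, 6, 3]
j=6: ys[6] = 6+32 = 38 → [3, 12, 14, 21, 25, 32, 38, 3]
j=7: ys[7] = 3+38 = 41 → [3, 12, 14, 21, 25, 32, 38, 41]

[3, 12, 14, 21, 25, 32, 38, 41]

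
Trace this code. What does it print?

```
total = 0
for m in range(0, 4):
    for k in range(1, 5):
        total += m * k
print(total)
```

m=0,k=1: total = 0+0 = 0
m=0,k=2: total = 0+0 = 0
m=0,k=3: total = 0+0 = 0
m=0,k=4: total = 0+0 = 0
m=1,k=1: total = 0+1 = 1
m=1,k=2: total = 1+2 = 3
m=1,k=3: total = 3+3 = 6
m=1,k=4: total = 6+4 = 10
m=2,k=1: total = 10+2 = 12
m=2,k=2: total = 12+4 = 16
m=2,k=3: total = 16+6 = 22
m=2,k=4: total = 22+8 = 30
m=3,k=1: total = 30+3 = 33
m=3,k=2: total = 33+6 = 39
m=3,k=3: total = 39+9 = 48
m=3,k=4: total = 48+12 = 60

60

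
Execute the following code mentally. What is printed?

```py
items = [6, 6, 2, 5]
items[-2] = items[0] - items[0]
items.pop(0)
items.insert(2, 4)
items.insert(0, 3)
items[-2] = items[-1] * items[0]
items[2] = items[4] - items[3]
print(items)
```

[3, 6, -10, 15, 5]

items[-2] = items[0]-items[0] = 6-6 = 0 → [6, 6, 0, 5]
pop(0) removes 6 → [6, 0, 5]
insert 4 at 2 → [6, 0, 4, 5]
insert 3 at 0 → [3, 6, 0, 4, 5]
items[-2] = items[-1]*items[0] = 5*3 = 15 → [3, 6, 0, 15, 5]
items[2] = items[4]-items[3] = 5-15 = -10 → [3, 6, -10, 15, 5]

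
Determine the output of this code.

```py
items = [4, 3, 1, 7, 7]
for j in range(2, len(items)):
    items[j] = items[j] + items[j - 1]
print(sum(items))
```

40

j=2: items[2] = 1+3 = 4 → [4, 3, 4, 7, 7]
j=3: items[3] = 7+4 = 11 → [4, 3, 4, 11, 7]
j=4: items[4] = 7+11 = 18 → [4, 3, 4, 11, 18]
sum = 40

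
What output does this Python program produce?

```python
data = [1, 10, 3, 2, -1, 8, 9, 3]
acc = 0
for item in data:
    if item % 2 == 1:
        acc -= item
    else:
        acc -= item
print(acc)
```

item=1: odd, acc = 0-1 = -1
item=10: not odd, acc = (-1)-10 = -11
item=3: odd, acc = (-11)-3 = -14
item=2: not odd, acc = (-14)-2 = -16
item=-1: odd, acc = (-16)-(-1) = -15
item=8: not odd, acc = (-15)-8 = -23
item=9: odd, acc = (-23)-9 = -32
item=3: odd, acc = (-32)-3 = -35

-35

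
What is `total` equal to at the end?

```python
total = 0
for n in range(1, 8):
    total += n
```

n=1: total = 0+1 = 1
n=2: total = 1+2 = 3
n=3: total = 3+3 = 6
n=4: total = 6+4 = 10
n=5: total = 10+5 = 15
n=6: total = 15+6 = 21
n=7: total = 21+7 = 28

28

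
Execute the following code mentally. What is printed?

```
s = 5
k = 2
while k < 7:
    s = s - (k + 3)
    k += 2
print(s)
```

k=2: s = 5-5 = 0
k=4: s = 0-7 = -7
k=6: s = (-7)-9 = -16

-16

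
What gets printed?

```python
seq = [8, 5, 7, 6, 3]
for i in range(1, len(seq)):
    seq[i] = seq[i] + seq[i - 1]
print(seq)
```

i=1: seq[1] = 5+8 = 13 → [8, 13, 7, 6, 3]
i=2: seq[2] = 7+13 = 20 → [8, 13, 20, 6, 3]
i=3: seq[3] = 6+20 = 26 → [8, 13, 20, 26, 3]
i=4: seq[4] = 3+26 = 29 → [8, 13, 20, 26, 29]

[8, 13, 20, 26, 29]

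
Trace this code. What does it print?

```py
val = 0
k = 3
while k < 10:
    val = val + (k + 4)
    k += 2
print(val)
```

40

k=3: val = 0+7 = 7
k=5: val = 7+9 = 16
k=7: val = 16+11 = 27
k=9: val = 27+13 = 40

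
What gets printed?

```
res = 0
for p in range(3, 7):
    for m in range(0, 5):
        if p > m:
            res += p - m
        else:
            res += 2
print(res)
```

p=3,m=0: 3>0, res = 0+3 = 3
p=3,m=1: 3>1, res = 3+2 = 5
p=3,m=2: 3>2, res = 5+1 = 6
p=3,m=3: not 3>3, res = 6+2 = 8
p=3,m=4: not 3>4, res = 8+2 = 10
p=4,m=0: 4>0, res = 10+4 = 14
p=4,m=1: 4>1, res = 14+3 = 17
p=4,m=2: 4>2, res = 17+2 = 19
p=4,m=3: 4>3, res = 19+1 = 20
p=4,m=4: not 4>4, res = 20+2 = 22
p=5,m=0: 5>0, res = 22+5 = 27
p=5,m=1: 5>1, res = 27+4 = 31
p=5,m=2: 5>2, res = 31+3 = 34
p=5,m=3: 5>3, res = 34+2 = 36
p=5,m=4: 5>4, res = 36+1 = 37
p=6,m=0: 6>0, res = 37+6 = 43
p=6,m=1: 6>1, res = 43+5 = 48
p=6,m=2: 6>2, res = 48+4 = 52
p=6,m=3: 6>3, res = 52+3 = 55
p=6,m=4: 6>4, res = 55+2 = 57

57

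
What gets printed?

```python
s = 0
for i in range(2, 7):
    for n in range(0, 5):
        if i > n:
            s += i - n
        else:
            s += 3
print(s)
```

i=2,n=0: 2>0, s = 0+2 = 2
i=2,n=1: 2>1, s = 2+1 = 3
i=2,n=2: not 2>2, s = 3+3 = 6
i=2,n=3: not 2>3, s = 6+3 = 9
i=2,n=4: not 2>4, s = 9+3 = 12
i=3,n=0: 3>0, s = 12+3 = 15
i=3,n=1: 3>1, s = 15+2 = 17
i=3,n=2: 3>2, s = 17+1 = 18
i=3,n=3: not 3>3, s = 18+3 = 21
i=3,n=4: not 3>4, s = 21+3 = 24
i=4,n=0: 4>0, s = 24+4 = 28
i=4,n=1: 4>1, s = 28+3 = 31
i=4,n=2: 4>2, s = 31+2 = 33
i=4,n=3: 4>3, s = 33+1 = 34
i=4,n=4: not 4>4, s = 34+3 = 37
i=5,n=0: 5>0, s = 37+5 = 42
i=5,n=1: 5>1, s = 42+4 = 46
i=5,n=2: 5>2, s = 46+3 = 49
i=5,n=3: 5>3, s = 49+2 = 51
i=5,n=4: 5>4, s = 51+1 = 52
i=6,n=0: 6>0, s = 52+6 = 58
i=6,n=1: 6>1, s = 58+5 = 63
i=6,n=2: 6>2, s = 63+4 = 67
i=6,n=3: 6>3, s = 67+3 = 70
i=6,n=4: 6>4, s = 70+2 = 72

72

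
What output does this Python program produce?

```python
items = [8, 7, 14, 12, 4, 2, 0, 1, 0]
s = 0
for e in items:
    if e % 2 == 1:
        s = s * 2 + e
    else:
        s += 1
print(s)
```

30

e=8: not odd, s = 0+1 = 1
e=7: odd, s = 1*2+7 = 9
e=14: not odd, s = 9+1 = 10
e=12: not odd, s = 10+1 = 11
e=4: not odd, s = 11+1 = 12
e=2: not odd, s = 12+1 = 13
e=0: not odd, s = 13+1 = 14
e=1: odd, s = 14*2+1 = 29
e=0: not odd, s = 29+1 = 30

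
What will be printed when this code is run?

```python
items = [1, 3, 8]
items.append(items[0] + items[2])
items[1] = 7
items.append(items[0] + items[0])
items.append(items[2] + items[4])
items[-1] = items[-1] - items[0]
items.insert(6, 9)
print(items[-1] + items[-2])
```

18

append items[0]+items[2] = 1+8 = 9 → [1, 3, 8, 9]
items[1] = 7 → [1, 7, 8, 9]
append items[0]+items[0] = 1+1 = 2 → [1, 7, 8, 9, 2]
append items[2]+items[4] = 8+2 = 10 → [1, 7, 8, 9, 2, 10]
items[-1] = items[-1]-items[0] = 10-1 = 9 → [1, 7, 8, 9, 2, 9]
insert 9 at 6 → [1, 7, 8, 9, 2, 9, 9]
items[-1]+items[-2] = 9+9 = 18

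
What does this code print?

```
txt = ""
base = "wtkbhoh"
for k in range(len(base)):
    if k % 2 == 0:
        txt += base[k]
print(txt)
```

wkhh

k=0: add 'w' → 'w'
k=1: skip
k=2: add 'k' → 'wk'
k=3: skip
k=4: add 'h' → 'wkh'
k=5: skip
k=6: add 'h' → 'wkhh'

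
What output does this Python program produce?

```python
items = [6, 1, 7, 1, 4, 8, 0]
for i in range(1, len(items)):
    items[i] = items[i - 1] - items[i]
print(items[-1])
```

i=1: items[1] = 6-1 = 5 → [6, 5, 7, 1, 4, 8, 0]
i=2: items[2] = 5-7 = -2 → [6, 5, -2, 1, 4, 8, 0]
i=3: items[3] = (-2)-1 = -3 → [6, 5, -2, -3, 4, 8, 0]
i=4: items[4] = (-3)-4 = -7 → [6, 5, -2, -3, -7, 8, 0]
i=5: items[5] = (-7)-8 = -15 → [6, 5, -2, -3, -7, -15, 0]
i=6: items[6] = (-15)-0 = -15 → [6, 5, -2, -3, -7, -15, -15]

-15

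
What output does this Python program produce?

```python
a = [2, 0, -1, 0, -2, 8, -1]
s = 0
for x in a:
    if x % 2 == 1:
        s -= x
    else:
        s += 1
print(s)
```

7

x=2: not odd, s = 0+1 = 1
x=0: not odd, s = 1+1 = 2
x=-1: odd, s = 2-(-1) = 3
x=0: not odd, s = 3+1 = 4
x=-2: not odd, s = 4+1 = 5
x=8: not odd, s = 5+1 = 6
x=-1: odd, s = 6-(-1) = 7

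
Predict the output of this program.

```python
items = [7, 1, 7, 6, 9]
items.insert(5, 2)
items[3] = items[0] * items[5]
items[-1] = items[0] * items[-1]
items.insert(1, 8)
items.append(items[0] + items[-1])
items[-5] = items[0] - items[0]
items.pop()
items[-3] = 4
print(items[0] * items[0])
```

insert 2 at 5 → [7, 1, 7, 6, 9, 2]
items[3] = items[0]*items[5] = 7*2 = 14 → [7, 1, 7, 14, 9, 2]
items[-1] = items[0]*items[-1] = 7*2 = 14 → [7, 1, 7, 14, 9, 14]
insert 8 at 1 → [7, 8, 1, 7, 14, 9, 14]
append items[0]+items[-1] = 7+14 = 21 → [7, 8, 1, 7, 14, 9, 14, 21]
items[-5] = items[0]-items[0] = 7-7 = 0 → [7, 8, 1, 0, 14, 9, 14, 21]
pop() removes 21 → [7, 8, 1, 0, 14, 9, 14]
items[-3] = 4 → [7, 8, 1, 0, 4, 9, 14]
items[0]*items[0] = 7*7 = 49

49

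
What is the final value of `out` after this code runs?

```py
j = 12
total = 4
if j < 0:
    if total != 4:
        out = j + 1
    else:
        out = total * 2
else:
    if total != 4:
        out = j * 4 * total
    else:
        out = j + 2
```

14

j=12, total=4
j < 0 is False; total != 4 is False
→ out = j + 2 = 14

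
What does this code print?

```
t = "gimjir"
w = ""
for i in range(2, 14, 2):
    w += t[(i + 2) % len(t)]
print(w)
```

igmigm

i=2: add t[4]='i' → 'i'
i=4: add t[0]='g' → 'ig'
i=6: add t[2]='m' → 'igm'
i=8: add t[4]='i' → 'igmi'
i=10: add t[0]='g' → 'igmig'
i=12: add t[2]='m' → 'igmigm'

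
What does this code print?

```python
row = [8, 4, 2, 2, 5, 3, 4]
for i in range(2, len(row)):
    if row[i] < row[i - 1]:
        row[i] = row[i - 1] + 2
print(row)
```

[8, 4, 6, 8, 10, 12, 14]

i=2: 2<4, row[2] = 4+2 = 6 → [8, 4, 6, 2, 5, 3, 4]
i=3: 2<6, row[3] = 6+2 = 8 → [8, 4, 6, 8, 5, 3, 4]
i=4: 5<8, row[4] = 8+2 = 10 → [8, 4, 6, 8, 10, 3, 4]
i=5: 3<10, row[5] = 10+2 = 12 → [8, 4, 6, 8, 10, 12, 4]
i=6: 4<12, row[6] = 12+2 = 14 → [8, 4, 6, 8, 10, 12, 14]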